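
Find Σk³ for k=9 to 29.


Σₖ₌9^29 k³ = [29·30/2]² − [8·9/2]²
= 189225 − 1296 = 187929

Σk³ = 187929


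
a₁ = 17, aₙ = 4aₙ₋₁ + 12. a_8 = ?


Computing step by step:
a_1 = 17
a_2 = 80
a_3 = 332
a_4 = 1340
a_5 = 5372
a_6 = 21500
a_7 = 86012
a_8 = 344060


a_8 = 344060


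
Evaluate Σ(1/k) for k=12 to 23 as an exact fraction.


Σₖ₌12^23 1/k = 1/12 + 1/13 + 1/14 + ... + 1/23
= 3825136961/5354228880
≈ 0.7144

Sum = 3825136961/5354228880 ≈ 0.7144


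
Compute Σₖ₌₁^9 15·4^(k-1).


Sₙ = 15×(4^9 - 1)/(4 - 1)
= 15×(262144 - 1)/3
= 15×262143/3
= 1310715

S_9 = 1310715


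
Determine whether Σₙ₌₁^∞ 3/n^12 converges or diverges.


p-series test: Σ c/n^p converges if p > 1, diverges if p ≤ 1 (constant c > 0 doesn't affect convergence).
p = 12
12 > 1 → CONVERGES

Converges (p = 12 > 1)


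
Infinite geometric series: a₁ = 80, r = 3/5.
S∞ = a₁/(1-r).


S∞ = a₁/(1-r) = 80/(1 - 3/5)
= 80/(2/5)
= 200

S∞ = 200


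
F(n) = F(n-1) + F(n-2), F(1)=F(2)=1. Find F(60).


Fibonacci sequence: 1, 1, 2, 3, 5, 8, 13, 21, 34, 55, 89, ...
F(60) = 1548008755920

F(60) = 1548008755920


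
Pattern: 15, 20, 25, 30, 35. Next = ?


Pattern: arithmetic (d=5)
Terms: 15, 20, 25, 30, 35
Next term = 40

Next term = 40


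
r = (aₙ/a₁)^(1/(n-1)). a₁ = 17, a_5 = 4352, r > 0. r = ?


r^(n-1) = aₙ/a₁
r^4 = 4352/17 = 256
r = 256^(1/4)
= ±4; taking r > 0 gives r = 4

r = 4


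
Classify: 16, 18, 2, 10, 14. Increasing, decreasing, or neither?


Differences: 2, -16, 8, 4
Difference at position 1 is +2 (> 0) but position 2 is -16 (< 0) — sequence both rises and falls
→ NOT monotonic

Not monotonic


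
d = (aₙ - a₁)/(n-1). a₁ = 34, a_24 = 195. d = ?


d = (aₙ - a₁)/(n-1)
= (195 - 34)/(24-1)
= 161/23 = 7

d = 7


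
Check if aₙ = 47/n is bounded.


a₁ = 47, a₂ = 47/2, a₃ = 47/3, ...
0 < aₙ ≤ 47 for all n ≥ 1
Lower bound: 0, Upper bound: 47
The sequence IS bounded

Bounded (0 < aₙ ≤ 47)


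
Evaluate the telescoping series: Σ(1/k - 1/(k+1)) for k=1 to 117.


Telescoping: adjacent terms cancel.
= 1/1 - 1/118
= 1 - 1/118 = 117/118

Sum = 117/118


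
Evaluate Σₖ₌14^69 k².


Σₖ₌14^69 k² = Σₖ₌₁^69 k² − Σₖ₌₁^13 k²
= 69·70·139/6 − 13·14·27/6
= 111895 − 819 = 111076

Σk² = 111076


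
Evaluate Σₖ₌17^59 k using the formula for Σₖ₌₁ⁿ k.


Σₖ₌17^59 k = Σₖ₌₁^59 k − Σₖ₌₁^16 k
= 59·60/2 − 16·17/2
= 1770 − 136 = 1634

Σk = 1634


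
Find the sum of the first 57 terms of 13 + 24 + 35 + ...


aₙ = 13 + (57-1)×11 = 629
Sₙ = n(a₁+aₙ)/2 = 57×(13+629)/2
= 57×642/2 = 18297

S_57 = 18297


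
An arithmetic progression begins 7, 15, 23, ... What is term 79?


aₙ = a₁ + (n-1)d
= 7 + (79-1)×8
= 7 + 624
= 631

a_79 = 631


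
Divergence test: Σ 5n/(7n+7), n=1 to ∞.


lim(n→∞) 5n/(7n+7) = 5/7 = 5/7  (divide numerator and denominator by n)
lim aₙ = 5/7 ≠ 0 → series DIVERGES

Diverges (lim aₙ = 5/7 ≠ 0)


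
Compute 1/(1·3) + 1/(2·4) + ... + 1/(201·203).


1/(k(k+2)) = (1/2)·(1/k - 1/(k+2)) (partial fractions)
Telescoping: Σ = (1/2)·(1 + 1/2 - 1/202 - 1/203) = 15276/20503

Sum = 15276/20503


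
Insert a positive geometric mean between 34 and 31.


GM = √(34×31) = √1054 = 32.4654

GM = 32.4654


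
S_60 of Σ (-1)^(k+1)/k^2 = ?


S = 1 - 1/4 + 1/9 - 1/16 + 1/25 - 1/36 + 1/49 - 1/64 ± ...
= 0.8223
(Full series converges to +π²/12 ≈ +0.8225)

S_60 = 0.8223


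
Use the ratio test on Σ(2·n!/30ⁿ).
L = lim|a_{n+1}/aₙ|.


aₙ = 2·n!/30^n
a_{n+1}/aₙ = (n+1)!/30^(n+1) × 30^n/n!  (constant 2 cancels)
= (n+1)/30
L = lim(n→∞) (n+1)/30 = ∞
L > 1 → series DIVERGES

Diverges (ratio test: L = ∞ > 1)


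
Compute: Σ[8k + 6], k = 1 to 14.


Σ(8k+6) = 8·Σk + 6·n
= 8·105 + 6·14
= 840 + 84 = 924

Σ = 924


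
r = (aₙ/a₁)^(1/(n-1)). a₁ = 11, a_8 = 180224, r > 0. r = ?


r^(n-1) = aₙ/a₁
r^7 = 180224/11 = 16384
r = 16384^(1/7)
= 4

r = 4


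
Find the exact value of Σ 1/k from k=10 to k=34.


Σₖ₌10^34 1/k = 1/10 + 1/11 + 1/12 + ... + 1/34
= 16924644298729/13127595717600
≈ 1.2892

Sum = 16924644298729/13127595717600 ≈ 1.2892


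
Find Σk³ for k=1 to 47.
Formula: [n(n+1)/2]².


n(n+1)/2 = 47×48/2 = 1128
Σk³ = 1128² = 1272384

Σk³ = 1272384


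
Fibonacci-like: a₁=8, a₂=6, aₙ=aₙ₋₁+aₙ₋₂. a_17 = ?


Computing iteratively: 8, 6, 14, 20, 34, 54, 88, 142, 230, 372, 602, 974, ...
a_17 = 10802

a_17 = 10802


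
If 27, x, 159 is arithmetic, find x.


AM = (27 + 159)/2 = 186/2 = 93

AM = 93


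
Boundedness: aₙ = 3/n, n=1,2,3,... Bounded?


a₁ = 3, a₂ = 3/2, a₃ = 3/3, ...
0 < aₙ ≤ 3 for all n ≥ 1
Lower bound: 0, Upper bound: 3
The sequence IS bounded

Bounded (0 < aₙ ≤ 3)


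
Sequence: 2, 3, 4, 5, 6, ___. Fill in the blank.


Pattern: arithmetic (d=1)
Terms: 2, 3, 4, 5, 6
Next term = 7

Next term = 7


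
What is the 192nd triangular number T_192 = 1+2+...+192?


n(n+1)/2 = 192×193/2 = 37056/2 = 18528

Σk = 18528


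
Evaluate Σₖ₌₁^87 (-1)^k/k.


S = -1 + 1/2 - 1/3 + 1/4 - 1/5 + 1/6 - 1/7 + 1/8 ± ...
= -0.6989
(Full series converges to -ln(2) ≈ -0.6931)

S_87 = -0.6989


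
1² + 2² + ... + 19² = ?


n = 19
n(n+1)(2n+1)/6 = 19×20×39/6
= 14820/6 = 2470

Σk² = 2470


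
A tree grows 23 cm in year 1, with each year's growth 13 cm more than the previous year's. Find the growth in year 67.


aₙ = a₁ + (n-1)d
= 23 + (67-1)×13
= 23 + 858
= 881

a_67 = 881


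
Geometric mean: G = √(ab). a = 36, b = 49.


GM = √(36×49) = √1764 = 42

GM = 42


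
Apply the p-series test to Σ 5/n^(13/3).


p-series test: Σ c/n^p converges if p > 1, diverges if p ≤ 1 (constant c > 0 doesn't affect convergence).
p = 13/3
13/3 > 1 → CONVERGES

Converges (p = 13/3 > 1)


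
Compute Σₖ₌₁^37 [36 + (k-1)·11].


aₙ = 36 + (37-1)×11 = 432
Sₙ = n(a₁+aₙ)/2 = 37×(36+432)/2
= 37×468/2 = 8658

S_37 = 8658


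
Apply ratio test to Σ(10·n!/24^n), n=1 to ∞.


aₙ = 10·n!/24^n
a_{n+1}/aₙ = (n+1)!/24^(n+1) × 24^n/n!  (constant 10 cancels)
= (n+1)/24
L = lim(n→∞) (n+1)/24 = ∞
L > 1 → series DIVERGES

Diverges (ratio test: L = ∞ > 1)


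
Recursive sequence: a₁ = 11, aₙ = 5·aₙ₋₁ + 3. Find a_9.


Computing step by step:
a_1 = 11
a_2 = 58
a_3 = 293
a_4 = 1468
a_5 = 7343
a_6 = 36718
a_7 = 183593
a_8 = 917968
a_9 = 4589843


a_9 = 4589843


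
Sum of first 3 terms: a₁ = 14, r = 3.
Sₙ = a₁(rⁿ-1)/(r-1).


Sₙ = 14×(3^3 - 1)/(3 - 1)
= 14×(27 - 1)/2
= 14×26/2
= 182

S_3 = 182


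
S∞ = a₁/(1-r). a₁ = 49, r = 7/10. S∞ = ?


S∞ = a₁/(1-r) = 49/(1 - 7/10)
= 49/(3/10)
= 490/3

S∞ = 490/3


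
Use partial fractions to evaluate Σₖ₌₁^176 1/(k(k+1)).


1/(k(k+1)) = 1/k - 1/(k+1) (partial fractions)
Telescoping: Σ = 1 - 1/177 = 176/177

Sum = 176/177


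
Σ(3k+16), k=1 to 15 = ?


Σ(3k+16) = 3·Σk + 16·n
= 3·120 + 16·15
= 360 + 240 = 600

Σ = 600


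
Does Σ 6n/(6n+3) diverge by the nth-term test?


lim(n→∞) 6n/(6n+3) = 6/6 = 1  (divide numerator and denominator by n)
lim aₙ = 1 ≠ 0 → series DIVERGES

Diverges (lim aₙ = 1 ≠ 0)


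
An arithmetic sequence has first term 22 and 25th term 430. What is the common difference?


d = (aₙ - a₁)/(n-1)
= (430 - 22)/(25-1)
= 408/24 = 17

d = 17


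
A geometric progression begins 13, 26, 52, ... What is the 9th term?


aₙ = a₁·r^(n-1)
= 13×2^8
= 13×256
= 3328

a_9 = 3328


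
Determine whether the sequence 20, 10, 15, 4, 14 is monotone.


Differences: -10, 5, -11, 10
Difference at position 2 is +5 (> 0) but position 1 is -10 (< 0) — sequence both rises and falls
→ NOT monotonic

Not monotonic


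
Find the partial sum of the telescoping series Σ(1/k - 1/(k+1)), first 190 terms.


Telescoping: adjacent terms cancel.
= 1/1 - 1/191
= 1 - 1/191 = 190/191

Sum = 190/191


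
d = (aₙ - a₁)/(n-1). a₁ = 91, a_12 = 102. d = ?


d = (aₙ - a₁)/(n-1)
= (102 - 91)/(12-1)
= 11/11 = 1

d = 1


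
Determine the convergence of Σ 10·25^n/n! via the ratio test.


aₙ = 10·25^n/n!
a_{n+1}/aₙ = 25^(n+1)/(n+1)! × n!/25^n  (constant 10 cancels)
= 25/(n+1)
L = lim(n→∞) 25/(n+1) = 0
L < 1 → series CONVERGES

Converges (ratio test: L = 0 < 1)


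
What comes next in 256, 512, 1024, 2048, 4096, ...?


Pattern: powers of 2: 2ⁿ
Terms: 256, 512, 1024, 2048, 4096
Next term = 8192

Next term = 8192


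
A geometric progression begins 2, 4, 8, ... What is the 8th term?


aₙ = a₁·r^(n-1)
= 2×2^7
= 2×128
= 256

a_8 = 256


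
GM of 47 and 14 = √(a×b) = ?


GM = √(47×14) = √658 = 25.6515

GM = 25.6515


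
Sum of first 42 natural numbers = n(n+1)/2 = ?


n(n+1)/2 = 42×43/2 = 1806/2 = 903

Σk = 903


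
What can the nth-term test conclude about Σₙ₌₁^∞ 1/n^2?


lim(n→∞) 1/n^2 = 0
lim aₙ = 0 → nth-term test is INCONCLUSIVE
(Need other tests; this is actually a convergent p-series with p=2 > 1)

Inconclusive (lim aₙ = 0; need another test)


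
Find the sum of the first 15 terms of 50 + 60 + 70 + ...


aₙ = 50 + (15-1)×10 = 190
Sₙ = n(a₁+aₙ)/2 = 15×(50+190)/2
= 15×240/2 = 1800

S_15 = 1800


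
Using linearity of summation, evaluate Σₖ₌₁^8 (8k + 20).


Σ(8k+20) = 8·Σk + 20·n
= 8·36 + 20·8
= 288 + 160 = 448

Σ = 448


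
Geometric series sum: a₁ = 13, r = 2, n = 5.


Sₙ = 13×(2^5 - 1)/(2 - 1)
= 13×(32 - 1)/1
= 13×31/1
= 403

S_5 = 403


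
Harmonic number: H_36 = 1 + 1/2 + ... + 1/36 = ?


H_36 = 1/1 + 1/2 + 1/3 + ... + 1/36
= 54801925434709/13127595717600
≈ 4.1746

H_36 = 54801925434709/13127595717600 ≈ 4.1746


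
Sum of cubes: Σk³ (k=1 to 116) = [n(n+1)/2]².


n(n+1)/2 = 116×117/2 = 6786
Σk³ = 6786² = 46049796

Σk³ = 46049796


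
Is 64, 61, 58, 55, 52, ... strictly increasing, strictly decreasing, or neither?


Differences: -3, -3, -3, -3
All differences < 0 → strictly DECREASING

Monotonically decreasing


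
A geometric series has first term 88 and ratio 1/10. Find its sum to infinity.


S∞ = a₁/(1-r) = 88/(1 - 1/10)
= 88/(9/10)
= 880/9

S∞ = 880/9


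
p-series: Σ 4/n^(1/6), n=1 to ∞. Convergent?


p-series test: Σ c/n^p converges if p > 1, diverges if p ≤ 1 (constant c > 0 doesn't affect convergence).
p = 1/6
1/6 ≤ 1 → DIVERGES

Diverges (p = 1/6 ≤ 1)


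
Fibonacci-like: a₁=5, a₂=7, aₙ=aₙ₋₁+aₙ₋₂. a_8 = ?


Computing iteratively: 5, 7, 12, 19, 31, 50, 81, 131
a_8 = 131

a_8 = 131


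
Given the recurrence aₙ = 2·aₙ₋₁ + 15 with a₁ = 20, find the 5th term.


Computing step by step:
a_1 = 20
a_2 = 55
a_3 = 125
a_4 = 265
a_5 = 545


a_5 = 545


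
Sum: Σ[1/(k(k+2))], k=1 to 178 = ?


1/(k(k+2)) = (1/2)·(1/k - 1/(k+2)) (partial fractions)
Telescoping: Σ = (1/2)·(1 + 1/2 - 1/179 - 1/180) = 47971/64440

Sum = 47971/64440


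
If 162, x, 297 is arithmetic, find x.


AM = (162 + 297)/2 = 459/2 = 229.5

AM = 229.5


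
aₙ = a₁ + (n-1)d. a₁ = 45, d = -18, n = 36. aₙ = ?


aₙ = a₁ + (n-1)d
= 45 + (36-1)×-18
= 45 - 630
= -585

a_36 = -585


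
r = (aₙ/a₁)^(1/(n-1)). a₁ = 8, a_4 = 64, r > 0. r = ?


r^(n-1) = aₙ/a₁
r^3 = 64/8 = 8
r = 8^(1/3)
= 2

r = 2


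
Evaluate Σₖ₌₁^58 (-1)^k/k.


S = -1 + 1/2 - 1/3 + 1/4 - 1/5 + 1/6 - 1/7 + 1/8 ± ...
= -0.6846
(Full series converges to -ln(2) ≈ -0.6931)

S_58 = -0.6846


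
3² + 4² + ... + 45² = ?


Σₖ₌3^45 k² = Σₖ₌₁^45 k² − Σₖ₌₁^2 k²
= 45·46·91/6 − 2·3·5/6
= 31395 − 5 = 31390

Σk² = 31390


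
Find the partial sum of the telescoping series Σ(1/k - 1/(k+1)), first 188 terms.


Telescoping: adjacent terms cancel.
= 1/1 - 1/189
= 1 - 1/189 = 188/189

Sum = 188/189


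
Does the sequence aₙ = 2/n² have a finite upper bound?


a₁ = 2, a₂ = 2/4, a₃ = 2/9, ...
0 < aₙ ≤ 2 for all n ≥ 1
The sequence IS bounded

Bounded (0 < aₙ ≤ 2)


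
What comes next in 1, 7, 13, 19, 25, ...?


Pattern: arithmetic (d=6)
Terms: 1, 7, 13, 19, 25
Next term = 31

Next term = 31


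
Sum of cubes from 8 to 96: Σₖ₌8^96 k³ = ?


Σₖ₌8^96 k³ = [96·97/2]² − [7·8/2]²
= 21678336 − 784 = 21677552

Σk³ = 21677552


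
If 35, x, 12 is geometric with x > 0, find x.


GM = √(35×12) = √420 = 20.4939

GM = 20.4939


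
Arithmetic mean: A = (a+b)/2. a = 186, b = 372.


AM = (186 + 372)/2 = 558/2 = 279

AM = 279


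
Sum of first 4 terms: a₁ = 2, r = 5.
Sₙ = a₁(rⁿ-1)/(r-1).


Sₙ = 2×(5^4 - 1)/(5 - 1)
= 2×(625 - 1)/4
= 2×624/4
= 312

S_4 = 312


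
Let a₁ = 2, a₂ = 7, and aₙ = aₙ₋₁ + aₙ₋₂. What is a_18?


Computing iteratively: 2, 7, 9, 16, 25, 41, 66, 107, 173, 280, 453, 733, ...
a_18 = 13153

a_18 = 13153


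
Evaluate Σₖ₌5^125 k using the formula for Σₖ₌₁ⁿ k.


Σₖ₌5^125 k = Σₖ₌₁^125 k − Σₖ₌₁^4 k
= 125·126/2 − 4·5/2
= 7875 − 10 = 7865

Σk = 7865


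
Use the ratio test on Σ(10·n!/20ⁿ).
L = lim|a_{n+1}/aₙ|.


aₙ = 10·n!/20^n
a_{n+1}/aₙ = (n+1)!/20^(n+1) × 20^n/n!  (constant 10 cancels)
= (n+1)/20
L = lim(n→∞) (n+1)/20 = ∞
L > 1 → series DIVERGES

Diverges (ratio test: L = ∞ > 1)


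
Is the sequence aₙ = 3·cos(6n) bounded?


For all n, -1 ≤ cos(6n) ≤ 1, so -3 ≤ 3·cos(6n) ≤ 3
Lower bound: -3, Upper bound: 3
The sequence IS bounded

Bounded (-3 ≤ aₙ ≤ 3)


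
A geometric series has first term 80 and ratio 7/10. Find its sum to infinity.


S∞ = a₁/(1-r) = 80/(1 - 7/10)
= 80/(3/10)
= 800/3

S∞ = 800/3


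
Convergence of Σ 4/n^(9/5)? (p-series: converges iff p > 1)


p-series test: Σ c/n^p converges if p > 1, diverges if p ≤ 1 (constant c > 0 doesn't affect convergence).
p = 9/5
9/5 > 1 → CONVERGES

Converges (p = 9/5 > 1)


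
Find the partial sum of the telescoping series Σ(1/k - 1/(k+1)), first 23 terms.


Telescoping: adjacent terms cancel.
= 1/1 - 1/24
= 1 - 1/24 = 23/24

Sum = 23/24


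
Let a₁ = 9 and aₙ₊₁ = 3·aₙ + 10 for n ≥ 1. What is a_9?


Computing step by step:
a_1 = 9
a_2 = 37
a_3 = 121
a_4 = 373
a_5 = 1129
a_6 = 3397
a_7 = 10201
a_8 = 30613
a_9 = 91849


a_9 = 91849


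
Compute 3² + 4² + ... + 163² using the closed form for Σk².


Σₖ₌3^163 k² = Σₖ₌₁^163 k² − Σₖ₌₁^2 k²
= 163·164·327/6 − 2·3·5/6
= 1456894 − 5 = 1456889

Σk² = 1456889


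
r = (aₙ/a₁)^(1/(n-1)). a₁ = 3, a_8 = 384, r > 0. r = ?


r^(n-1) = aₙ/a₁
r^7 = 384/3 = 128
r = 128^(1/7)
= 2

r = 2


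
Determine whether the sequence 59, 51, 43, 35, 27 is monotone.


Differences: -8, -8, -8, -8
All differences < 0 → strictly DECREASING

Monotonically decreasing


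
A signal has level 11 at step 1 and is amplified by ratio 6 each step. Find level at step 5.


aₙ = a₁·r^(n-1)
= 11×6^4
= 11×1296
= 14256

a_5 = 14256


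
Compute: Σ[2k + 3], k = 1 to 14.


Σ(2k+3) = 2·Σk + 3·n
= 2·105 + 3·14
= 210 + 42 = 252

Σ = 252


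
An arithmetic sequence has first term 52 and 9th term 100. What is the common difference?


d = (aₙ - a₁)/(n-1)
= (100 - 52)/(9-1)
= 48/8 = 6

d = 6


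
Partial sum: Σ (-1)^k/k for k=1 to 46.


S = -1 + 1/2 - 1/3 + 1/4 - 1/5 + 1/6 - 1/7 + 1/8 ± ...
= -0.6824
(Full series converges to -ln(2) ≈ -0.6931)

S_46 = -0.6824


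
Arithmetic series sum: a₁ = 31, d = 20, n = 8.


aₙ = 31 + (8-1)×20 = 171
Sₙ = n(a₁+aₙ)/2 = 8×(31+171)/2
= 8×202/2 = 808

S_8 = 808


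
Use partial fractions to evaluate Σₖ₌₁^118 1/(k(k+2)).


1/(k(k+2)) = (1/2)·(1/k - 1/(k+2)) (partial fractions)
Telescoping: Σ = (1/2)·(1 + 1/2 - 1/119 - 1/120) = 21181/28560

Sum = 21181/28560


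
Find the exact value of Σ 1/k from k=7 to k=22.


Σₖ₌7^22 1/k = 1/7 + 1/8 + 1/9 + ... + 1/22
= 32094677/25865840
≈ 1.2408

Sum = 32094677/25865840 ≈ 1.2408


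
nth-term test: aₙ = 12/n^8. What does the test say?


lim(n→∞) 12/n^8 = 0
lim aₙ = 0 → nth-term test is INCONCLUSIVE
(Need other tests; this is actually a convergent p-series with p=8 > 1)

Inconclusive (lim aₙ = 0; need another test)


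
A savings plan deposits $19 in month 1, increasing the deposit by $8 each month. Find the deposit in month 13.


aₙ = a₁ + (n-1)d
= 19 + (13-1)×8
= 19 + 96
= 115

a_13 = 115


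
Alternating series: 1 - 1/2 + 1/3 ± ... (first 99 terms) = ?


S = 1 - 1/2 + 1/3 - 1/4 + 1/5 - 1/6 + 1/7 - 1/8 ± ...
= 0.6982
(Full series converges to +ln(2) ≈ +0.6931)

S_99 = 0.6982


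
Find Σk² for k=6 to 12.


Σₖ₌6^12 k² = Σₖ₌₁^12 k² − Σₖ₌₁^5 k²
= 12·13·25/6 − 5·6·11/6
= 650 − 55 = 595

Σk² = 595


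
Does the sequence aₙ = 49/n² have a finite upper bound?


a₁ = 49, a₂ = 49/4, a₃ = 49/9, ...
0 < aₙ ≤ 49 for all n ≥ 1
The sequence IS bounded

Bounded (0 < aₙ ≤ 49)


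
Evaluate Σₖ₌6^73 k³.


Σₖ₌6^73 k³ = [73·74/2]² − [5·6/2]²
= 7295401 − 225 = 7295176

Σk³ = 7295176


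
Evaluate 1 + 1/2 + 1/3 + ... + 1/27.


H_27 = 1/1 + 1/2 + 1/3 + ... + 1/27
= 312536252003/80313433200
≈ 3.8915

H_27 = 312536252003/80313433200 ≈ 3.8915


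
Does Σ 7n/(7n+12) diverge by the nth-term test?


lim(n→∞) 7n/(7n+12) = 7/7 = 1  (divide numerator and denominator by n)
lim aₙ = 1 ≠ 0 → series DIVERGES

Diverges (lim aₙ = 1 ≠ 0)


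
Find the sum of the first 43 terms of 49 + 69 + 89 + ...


aₙ = 49 + (43-1)×20 = 889
Sₙ = n(a₁+aₙ)/2 = 43×(49+889)/2
= 43×938/2 = 20167

S_43 = 20167


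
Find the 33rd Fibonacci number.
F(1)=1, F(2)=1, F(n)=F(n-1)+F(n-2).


Fibonacci sequence: 1, 1, 2, 3, 5, 8, 13, 21, 34, 55, 89, ...
F(33) = 3524578

F(33) = 3524578


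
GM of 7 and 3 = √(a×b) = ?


GM = √(7×3) = √21 = 4.5826

GM = 4.5826


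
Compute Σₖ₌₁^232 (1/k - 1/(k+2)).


Telescoping with gap 2: two head and two tail terms survive.
= (1 + 1/2) - (1/233 + 1/234)
= 3/2 - 1/233 - 1/234 = 40658/27261

Sum = 40658/27261


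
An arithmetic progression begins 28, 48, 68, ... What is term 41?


aₙ = a₁ + (n-1)d
= 28 + (41-1)×20
= 28 + 800
= 828

a_41 = 828


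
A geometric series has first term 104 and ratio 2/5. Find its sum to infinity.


S∞ = a₁/(1-r) = 104/(1 - 2/5)
= 104/(3/5)
= 520/3

S∞ = 520/3


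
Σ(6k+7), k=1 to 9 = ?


Σ(6k+7) = 6·Σk + 7·n
= 6·45 + 7·9
= 270 + 63 = 333

Σ = 333


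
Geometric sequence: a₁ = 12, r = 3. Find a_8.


aₙ = a₁·r^(n-1)
= 12×3^7
= 12×2187
= 26244

a_8 = 26244


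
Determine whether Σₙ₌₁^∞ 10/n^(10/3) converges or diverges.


p-series test: Σ c/n^p converges if p > 1, diverges if p ≤ 1 (constant c > 0 doesn't affect convergence).
p = 10/3
10/3 > 1 → CONVERGES

Converges (p = 10/3 > 1)


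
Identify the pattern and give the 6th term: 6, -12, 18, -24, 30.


Pattern: alternating sign, magnitude arithmetic (d=6)
Terms: 6, -12, 18, -24, 30
Next term = -36

Next term = -36


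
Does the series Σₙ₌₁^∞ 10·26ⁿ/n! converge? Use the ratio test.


aₙ = 10·26^n/n!
a_{n+1}/aₙ = 26^(n+1)/(n+1)! × n!/26^n  (constant 10 cancels)
= 26/(n+1)
L = lim(n→∞) 26/(n+1) = 0
L < 1 → series CONVERGES

Converges (ratio test: L = 0 < 1)


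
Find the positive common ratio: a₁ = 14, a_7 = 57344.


r^(n-1) = aₙ/a₁
r^6 = 57344/14 = 4096
r = 4096^(1/6)
= ±4; taking r > 0 gives r = 4

r = 4


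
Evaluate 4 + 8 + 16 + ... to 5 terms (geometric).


Sₙ = 4×(2^5 - 1)/(2 - 1)
= 4×(32 - 1)/1
= 4×31/1
= 124

S_5 = 124


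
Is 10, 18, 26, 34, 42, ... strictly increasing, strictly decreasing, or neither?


Differences: 8, 8, 8, 8
All differences > 0 → strictly INCREASING

Monotonically increasing


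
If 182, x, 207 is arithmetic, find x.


AM = (182 + 207)/2 = 389/2 = 194.5

AM = 194.5


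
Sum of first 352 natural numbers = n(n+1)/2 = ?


n(n+1)/2 = 352×353/2 = 124256/2 = 62128

Σk = 62128


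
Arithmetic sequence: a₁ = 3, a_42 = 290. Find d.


d = (aₙ - a₁)/(n-1)
= (290 - 3)/(42-1)
= 287/41 = 7

d = 7


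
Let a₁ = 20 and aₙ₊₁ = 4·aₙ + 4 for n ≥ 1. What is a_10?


Computing step by step:
a_1 = 20
a_2 = 84
a_3 = 340
a_4 = 1364
a_5 = 5460
a_6 = 21844
a_7 = 87380
a_8 = 349524
a_9 = 1398100
a_10 = 5592404


a_10 = 5592404


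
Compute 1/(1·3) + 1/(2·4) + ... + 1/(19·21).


1/(k(k+2)) = (1/2)·(1/k - 1/(k+2)) (partial fractions)
Telescoping: Σ = (1/2)·(1 + 1/2 - 1/20 - 1/21) = 589/840

Sum = 589/840


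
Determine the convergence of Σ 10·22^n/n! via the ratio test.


aₙ = 10·22^n/n!
a_{n+1}/aₙ = 22^(n+1)/(n+1)! × n!/22^n  (constant 10 cancels)
= 22/(n+1)
L = lim(n→∞) 22/(n+1) = 0
L < 1 → series CONVERGES

Converges (ratio test: L = 0 < 1)


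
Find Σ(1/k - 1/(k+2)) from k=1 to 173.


Telescoping with gap 2: two head and two tail terms survive.
= (1 + 1/2) - (1/174 + 1/175)
= 3/2 - 1/174 - 1/175 = 22663/15225

Sum = 22663/15225


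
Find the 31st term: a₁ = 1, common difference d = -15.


aₙ = a₁ + (n-1)d
= 1 + (31-1)×-15
= 1 - 450
= -449

a_31 = -449


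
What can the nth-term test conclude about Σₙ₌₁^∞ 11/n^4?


lim(n→∞) 11/n^4 = 0
lim aₙ = 0 → nth-term test is INCONCLUSIVE
(Need other tests; this is actually a convergent p-series with p=4 > 1)

Inconclusive (lim aₙ = 0; need another test)


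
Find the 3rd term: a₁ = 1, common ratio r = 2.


aₙ = a₁·r^(n-1)
= 1×2^2
= 1×4
= 4

a_3 = 4


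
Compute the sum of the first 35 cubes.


n(n+1)/2 = 35×36/2 = 630
Σk³ = 630² = 396900

Σk³ = 396900


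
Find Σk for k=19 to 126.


Σₖ₌19^126 k = Σₖ₌₁^126 k − Σₖ₌₁^18 k
= 126·127/2 − 18·19/2
= 8001 − 171 = 7830

Σk = 7830


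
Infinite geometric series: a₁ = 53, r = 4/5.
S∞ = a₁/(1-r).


S∞ = a₁/(1-r) = 53/(1 - 4/5)
= 53/(1/5)
= 265

S∞ = 265


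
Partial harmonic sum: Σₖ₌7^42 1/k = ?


Σₖ₌7^42 1/k = 1/7 + 1/8 + 1/9 + ... + 1/42
= 5339216043075299/2844937529085600
≈ 1.8767

Sum = 5339216043075299/2844937529085600 ≈ 1.8767


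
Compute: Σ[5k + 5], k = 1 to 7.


Σ(5k+5) = 5·Σk + 5·n
= 5·28 + 5·7
= 140 + 35 = 175

Σ = 175


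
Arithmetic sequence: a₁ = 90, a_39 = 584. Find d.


d = (aₙ - a₁)/(n-1)
= (584 - 90)/(39-1)
= 494/38 = 13

d = 13


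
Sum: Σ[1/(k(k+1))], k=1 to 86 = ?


1/(k(k+1)) = 1/k - 1/(k+1) (partial fractions)
Telescoping: Σ = 1 - 1/87 = 86/87

Sum = 86/87


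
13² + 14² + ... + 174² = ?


Σₖ₌13^174 k² = Σₖ₌₁^174 k² − Σₖ₌₁^12 k²
= 174·175·349/6 − 12·13·25/6
= 1771175 − 650 = 1770525

Σk² = 1770525


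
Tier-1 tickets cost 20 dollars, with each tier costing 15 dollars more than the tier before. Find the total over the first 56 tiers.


aₙ = 20 + (56-1)×15 = 845
Sₙ = n(a₁+aₙ)/2 = 56×(20+845)/2
= 56×865/2 = 24220

S_56 = 24220


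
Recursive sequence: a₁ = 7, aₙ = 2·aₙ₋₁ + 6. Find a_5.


Computing step by step:
a_1 = 7
a_2 = 20
a_3 = 46
a_4 = 98
a_5 = 202


a_5 = 202


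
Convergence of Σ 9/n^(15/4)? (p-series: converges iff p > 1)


p-series test: Σ c/n^p converges if p > 1, diverges if p ≤ 1 (constant c > 0 doesn't affect convergence).
p = 15/4
15/4 > 1 → CONVERGES

Converges (p = 15/4 > 1)


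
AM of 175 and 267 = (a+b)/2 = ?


AM = (175 + 267)/2 = 442/2 = 221

AM = 221


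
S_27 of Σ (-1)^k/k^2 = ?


S = -1 + 1/4 - 1/9 + 1/16 - 1/25 + 1/36 - 1/49 + 1/64 ± ...
= -0.8231
(Full series converges to -π²/12 ≈ -0.8225)

S_27 = -0.8231


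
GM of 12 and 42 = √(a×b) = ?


GM = √(12×42) = √504 = 22.4499

GM = 22.4499


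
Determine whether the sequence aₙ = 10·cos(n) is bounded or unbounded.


For all n, -1 ≤ cos(n) ≤ 1, so -10 ≤ 10·cos(n) ≤ 10
Lower bound: -10, Upper bound: 10
The sequence IS bounded

Bounded (-10 ≤ aₙ ≤ 10)


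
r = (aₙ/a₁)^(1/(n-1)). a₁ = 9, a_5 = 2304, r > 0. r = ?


r^(n-1) = aₙ/a₁
r^4 = 2304/9 = 256
r = 256^(1/4)
= ±4; taking r > 0 gives r = 4

r = 4


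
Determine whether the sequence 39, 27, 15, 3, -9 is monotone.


Differences: -12, -12, -12, -12
All differences < 0 → strictly DECREASING

Monotonically decreasing


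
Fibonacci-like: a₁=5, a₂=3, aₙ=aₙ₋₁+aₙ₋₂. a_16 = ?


Computing iteratively: 5, 3, 8, 11, 19, 30, 49, 79, 128, 207, 335, 542, ...
a_16 = 3715

a_16 = 3715


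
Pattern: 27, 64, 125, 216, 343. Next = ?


Pattern: perfect cubes: n³
Terms: 27, 64, 125, 216, 343
Next term = 512

Next term = 512


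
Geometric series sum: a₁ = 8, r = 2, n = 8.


Sₙ = 8×(2^8 - 1)/(2 - 1)
= 8×(256 - 1)/1
= 8×255/1
= 2040

S_8 = 2040


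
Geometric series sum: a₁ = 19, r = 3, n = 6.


Sₙ = 19×(3^6 - 1)/(3 - 1)
= 19×(729 - 1)/2
= 19×728/2
= 6916

S_6 = 6916


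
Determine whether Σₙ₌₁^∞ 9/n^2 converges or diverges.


p-series test: Σ c/n^p converges if p > 1, diverges if p ≤ 1 (constant c > 0 doesn't affect convergence).
p = 2
2 > 1 → CONVERGES

Converges (p = 2 > 1)


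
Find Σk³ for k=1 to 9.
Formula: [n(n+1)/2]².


n(n+1)/2 = 9×10/2 = 45
Σk³ = 45² = 2025

Σk³ = 2025


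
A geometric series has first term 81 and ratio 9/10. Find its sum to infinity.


S∞ = a₁/(1-r) = 81/(1 - 9/10)
= 81/(1/10)
= 810

S∞ = 810


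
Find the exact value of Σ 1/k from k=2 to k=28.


Σₖ₌2^28 1/k = 1/2 + 1/3 + 1/4 + ... + 1/28
= 235091155703/80313433200
≈ 2.9272

Sum = 235091155703/80313433200 ≈ 2.9272


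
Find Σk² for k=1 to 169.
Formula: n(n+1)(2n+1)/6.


n = 169
n(n+1)(2n+1)/6 = 169×170×339/6
= 9739470/6 = 1623245

Σk² = 1623245


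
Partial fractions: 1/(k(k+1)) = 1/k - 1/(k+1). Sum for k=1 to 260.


1/(k(k+1)) = 1/k - 1/(k+1) (partial fractions)
Telescoping: Σ = 1 - 1/261 = 260/261

Sum = 260/261


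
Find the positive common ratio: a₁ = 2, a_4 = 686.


r^(n-1) = aₙ/a₁
r^3 = 686/2 = 343
r = 343^(1/3)
= 7

r = 7


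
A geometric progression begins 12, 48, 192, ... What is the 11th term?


aₙ = a₁·r^(n-1)
= 12×4^10
= 12×1048576
= 12582912

a_11 = 12582912


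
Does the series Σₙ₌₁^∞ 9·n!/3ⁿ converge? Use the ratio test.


aₙ = 9·n!/3^n
a_{n+1}/aₙ = (n+1)!/3^(n+1) × 3^n/n!  (constant 9 cancels)
= (n+1)/3
L = lim(n→∞) (n+1)/3 = ∞
L > 1 → series DIVERGES

Diverges (ratio test: L = ∞ > 1)


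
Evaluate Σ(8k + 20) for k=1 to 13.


Σ(8k+20) = 8·Σk + 20·n
= 8·91 + 20·13
= 728 + 260 = 988

Σ = 988


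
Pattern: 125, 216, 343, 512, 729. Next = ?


Pattern: perfect cubes: n³
Terms: 125, 216, 343, 512, 729
Next term = 1000

Next term = 1000


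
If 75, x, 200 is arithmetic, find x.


AM = (75 + 200)/2 = 275/2 = 137.5

AM = 137.5


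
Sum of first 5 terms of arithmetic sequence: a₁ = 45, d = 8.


aₙ = 45 + (5-1)×8 = 77
Sₙ = n(a₁+aₙ)/2 = 5×(45+77)/2
= 5×122/2 = 305

S_5 = 305


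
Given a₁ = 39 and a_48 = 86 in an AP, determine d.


d = (aₙ - a₁)/(n-1)
= (86 - 39)/(48-1)
= 47/47 = 1

d = 1


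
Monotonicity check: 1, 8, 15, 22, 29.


Differences: 7, 7, 7, 7
All differences > 0 → strictly INCREASING

Monotonically increasing


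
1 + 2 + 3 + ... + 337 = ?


n(n+1)/2 = 337×338/2 = 113906/2 = 56953

Σk = 56953


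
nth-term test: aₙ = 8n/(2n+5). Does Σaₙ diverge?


lim(n→∞) 8n/(2n+5) = 8/2 = 4  (divide numerator and denominator by n)
lim aₙ = 4 ≠ 0 → series DIVERGES

Diverges (lim aₙ = 4 ≠ 0)


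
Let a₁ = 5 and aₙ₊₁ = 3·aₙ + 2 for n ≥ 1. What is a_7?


Computing step by step:
a_1 = 5
a_2 = 17
a_3 = 53
a_4 = 161
a_5 = 485
a_6 = 1457
a_7 = 4373


a_7 = 4373


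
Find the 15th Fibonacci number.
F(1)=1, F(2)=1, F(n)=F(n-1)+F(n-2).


Fibonacci sequence: 1, 1, 2, 3, 5, 8, 13, 21, 34, 55, 89, ...
F(15) = 610

F(15) = 610


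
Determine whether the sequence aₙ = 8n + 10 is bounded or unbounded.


aₙ = 8n + 10 → as n→∞, aₙ→∞
No finite upper bound exists
The sequence is UNBOUNDED

Unbounded (aₙ → ∞ as n → ∞)


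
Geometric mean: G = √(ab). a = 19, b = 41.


GM = √(19×41) = √779 = 27.9106

GM = 27.9106


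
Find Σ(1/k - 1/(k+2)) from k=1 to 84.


Telescoping with gap 2: two head and two tail terms survive.
= (1 + 1/2) - (1/85 + 1/86)
= 3/2 - 1/85 - 1/86 = 5397/3655

Sum = 5397/3655


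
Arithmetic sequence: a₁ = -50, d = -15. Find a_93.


aₙ = a₁ + (n-1)d
= -50 + (93-1)×-15
= -50 - 1380
= -1430

a_93 = -1430


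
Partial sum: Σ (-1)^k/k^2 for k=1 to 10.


S = -1 + 1/4 - 1/9 + 1/16 - 1/25 + 1/36 - 1/49 + 1/64 ± ...
= -0.818
(Full series converges to -π²/12 ≈ -0.8225)

S_10 = -0.818


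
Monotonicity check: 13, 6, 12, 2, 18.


Differences: -7, 6, -10, 16
Difference at position 2 is +6 (> 0) but position 1 is -7 (< 0) — sequence both rises and falls
→ NOT monotonic

Not monotonic


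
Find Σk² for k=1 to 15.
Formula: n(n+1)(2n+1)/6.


n = 15
n(n+1)(2n+1)/6 = 15×16×31/6
= 7440/6 = 1240

Σk² = 1240


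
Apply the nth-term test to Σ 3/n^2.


lim(n→∞) 3/n^2 = 0
lim aₙ = 0 → nth-term test is INCONCLUSIVE
(Need other tests; this is actually a convergent p-series with p=2 > 1)

Inconclusive (lim aₙ = 0; need another test)


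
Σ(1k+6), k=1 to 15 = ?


Σ(1k+6) = 1·Σk + 6·n
= 1·120 + 6·15
= 120 + 90 = 210

Σ = 210


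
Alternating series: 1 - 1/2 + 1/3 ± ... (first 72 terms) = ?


S = 1 - 1/2 + 1/3 - 1/4 + 1/5 - 1/6 + 1/7 - 1/8 ± ...
= 0.6863
(Full series converges to +ln(2) ≈ +0.6931)

S_72 = 0.6863


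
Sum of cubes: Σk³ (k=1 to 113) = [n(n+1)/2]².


n(n+1)/2 = 113×114/2 = 6441
Σk³ = 6441² = 41486481

Σk³ = 41486481


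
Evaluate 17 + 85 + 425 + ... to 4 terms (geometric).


Sₙ = 17×(5^4 - 1)/(5 - 1)
= 17×(625 - 1)/4
= 17×624/4
= 2652

S_4 = 2652


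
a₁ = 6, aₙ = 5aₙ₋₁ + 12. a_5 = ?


Computing step by step:
a_1 = 6
a_2 = 42
a_3 = 222
a_4 = 1122
a_5 = 5622


a_5 = 5622


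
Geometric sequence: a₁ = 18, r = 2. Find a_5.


aₙ = a₁·r^(n-1)
= 18×2^4
= 18×16
= 288

a_5 = 288


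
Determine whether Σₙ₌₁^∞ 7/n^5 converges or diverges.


p-series test: Σ c/n^p converges if p > 1, diverges if p ≤ 1 (constant c > 0 doesn't affect convergence).
p = 5
5 > 1 → CONVERGES

Converges (p = 5 > 1)


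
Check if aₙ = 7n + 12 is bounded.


aₙ = 7n + 12 → as n→∞, aₙ→∞
No finite upper bound exists
The sequence is UNBOUNDED

Unbounded (aₙ → ∞ as n → ∞)


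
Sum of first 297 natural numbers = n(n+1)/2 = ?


n(n+1)/2 = 297×298/2 = 88506/2 = 44253

Σk = 44253


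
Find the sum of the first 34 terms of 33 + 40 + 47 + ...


aₙ = 33 + (34-1)×7 = 264
Sₙ = n(a₁+aₙ)/2 = 34×(33+264)/2
= 34×297/2 = 5049

S_34 = 5049


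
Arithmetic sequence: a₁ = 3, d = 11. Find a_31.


aₙ = a₁ + (n-1)d
= 3 + (31-1)×11
= 3 + 330
= 333

a_31 = 333


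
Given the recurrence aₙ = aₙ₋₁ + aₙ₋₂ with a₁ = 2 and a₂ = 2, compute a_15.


Computing iteratively: 2, 2, 4, 6, 10, 16, 26, 42, 68, 110, 178, 288, ...
a_15 = 1220

a_15 = 1220


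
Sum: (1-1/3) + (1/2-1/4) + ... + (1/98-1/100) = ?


Telescoping with gap 2: two head and two tail terms survive.
= (1 + 1/2) - (1/99 + 1/100)
= 3/2 - 1/99 - 1/100 = 14651/9900

Sum = 14651/9900


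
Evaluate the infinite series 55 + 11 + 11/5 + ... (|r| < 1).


S∞ = a₁/(1-r) = 55/(1 - 1/5)
= 55/(4/5)
= 275/4

S∞ = 275/4


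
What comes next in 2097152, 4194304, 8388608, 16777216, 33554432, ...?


Pattern: powers of 2: 2ⁿ
Terms: 2097152, 4194304, 8388608, 16777216, 33554432
Next term = 67108864

Next term = 67108864


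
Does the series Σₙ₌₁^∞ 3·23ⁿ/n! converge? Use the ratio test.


aₙ = 3·23^n/n!
a_{n+1}/aₙ = 23^(n+1)/(n+1)! × n!/23^n  (constant 3 cancels)
= 23/(n+1)
L = lim(n→∞) 23/(n+1) = 0
L < 1 → series CONVERGES

Converges (ratio test: L = 0 < 1)


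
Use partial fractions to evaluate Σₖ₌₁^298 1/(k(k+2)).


1/(k(k+2)) = (1/2)·(1/k - 1/(k+2)) (partial fractions)
Telescoping: Σ = (1/2)·(1 + 1/2 - 1/299 - 1/300) = 133951/179400

Sum = 133951/179400


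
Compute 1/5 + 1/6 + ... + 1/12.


Σₖ₌5^12 1/k = 1/5 + 1/6 + 1/7 + 1/8 + 1/9 + 1/10 + 1/11 + 1/12
= 28271/27720
≈ 1.0199

Sum = 28271/27720 ≈ 1.0199


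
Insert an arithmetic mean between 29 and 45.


AM = (29 + 45)/2 = 74/2 = 37

AM = 37


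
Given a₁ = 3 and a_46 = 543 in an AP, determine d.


d = (aₙ - a₁)/(n-1)
= (543 - 3)/(46-1)
= 540/45 = 12

d = 12


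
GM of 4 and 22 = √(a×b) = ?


GM = √(4×22) = √88 = 9.3808

GM = 9.3808


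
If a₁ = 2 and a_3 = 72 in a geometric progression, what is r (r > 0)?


r^(n-1) = aₙ/a₁
r^2 = 72/2 = 36
r = 36^(1/2)
= ±6; taking r > 0 gives r = 6

r = 6


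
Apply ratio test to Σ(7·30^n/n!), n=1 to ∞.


aₙ = 7·30^n/n!
a_{n+1}/aₙ = 30^(n+1)/(n+1)! × n!/30^n  (constant 7 cancels)
= 30/(n+1)
L = lim(n→∞) 30/(n+1) = 0
L < 1 → series CONVERGES

Converges (ratio test: L = 0 < 1)


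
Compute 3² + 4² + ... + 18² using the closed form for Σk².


Σₖ₌3^18 k² = Σₖ₌₁^18 k² − Σₖ₌₁^2 k²
= 18·19·37/6 − 2·3·5/6
= 2109 − 5 = 2104

Σk² = 2104


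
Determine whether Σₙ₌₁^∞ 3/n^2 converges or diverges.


p-series test: Σ c/n^p converges if p > 1, diverges if p ≤ 1 (constant c > 0 doesn't affect convergence).
p = 2
2 > 1 → CONVERGES

Converges (p = 2 > 1)


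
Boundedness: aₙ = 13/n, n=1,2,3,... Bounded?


a₁ = 13, a₂ = 13/2, a₃ = 13/3, ...
0 < aₙ ≤ 13 for all n ≥ 1
Lower bound: 0, Upper bound: 13
The sequence IS bounded

Bounded (0 < aₙ ≤ 13)


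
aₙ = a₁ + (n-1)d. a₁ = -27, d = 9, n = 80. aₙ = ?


aₙ = a₁ + (n-1)d
= -27 + (80-1)×9
= -27 + 711
= 684

a_80 = 684


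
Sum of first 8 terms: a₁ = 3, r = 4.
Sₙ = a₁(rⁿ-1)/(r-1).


Sₙ = 3×(4^8 - 1)/(4 - 1)
= 3×(65536 - 1)/3
= 3×65535/3
= 65535

S_8 = 65535


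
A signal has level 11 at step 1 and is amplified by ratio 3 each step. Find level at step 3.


aₙ = a₁·r^(n-1)
= 11×3^2
= 11×9
= 99

a_3 = 99


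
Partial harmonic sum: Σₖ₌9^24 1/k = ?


Σₖ₌9^24 1/k = 1/9 + 1/10 + 1/11 + ... + 1/24
= 1888438373/1784742960
≈ 1.0581

Sum = 1888438373/1784742960 ≈ 1.0581


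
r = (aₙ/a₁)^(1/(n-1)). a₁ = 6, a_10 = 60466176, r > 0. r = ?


r^(n-1) = aₙ/a₁
r^9 = 60466176/6 = 10077696
r = 10077696^(1/9)
= 6

r = 6


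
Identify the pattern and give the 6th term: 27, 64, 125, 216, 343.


Pattern: perfect cubes: n³
Terms: 27, 64, 125, 216, 343
Next term = 512

Next term = 512


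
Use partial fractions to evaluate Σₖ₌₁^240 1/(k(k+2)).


1/(k(k+2)) = (1/2)·(1/k - 1/(k+2)) (partial fractions)
Telescoping: Σ = (1/2)·(1 + 1/2 - 1/241 - 1/242) = 21750/29161

Sum = 21750/29161


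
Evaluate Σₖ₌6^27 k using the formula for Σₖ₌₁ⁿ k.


Σₖ₌6^27 k = Σₖ₌₁^27 k − Σₖ₌₁^5 k
= 27·28/2 − 5·6/2
= 378 − 15 = 363

Σk = 363


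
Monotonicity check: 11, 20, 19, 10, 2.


Differences: 9, -1, -9, -8
Difference at position 1 is +9 (> 0) but position 2 is -1 (< 0) — sequence both rises and falls
→ NOT monotonic

Not monotonic


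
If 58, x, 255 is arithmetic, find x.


AM = (58 + 255)/2 = 313/2 = 156.5

AM = 156.5


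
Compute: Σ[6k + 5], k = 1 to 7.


Σ(6k+5) = 6·Σk + 5·n
= 6·28 + 5·7
= 168 + 35 = 203

Σ = 203


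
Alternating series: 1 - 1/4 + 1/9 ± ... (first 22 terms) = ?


S = 1 - 1/4 + 1/9 - 1/16 + 1/25 - 1/36 + 1/49 - 1/64 ± ...
= 0.8215
(Full series converges to +π²/12 ≈ +0.8225)

S_22 = 0.8215


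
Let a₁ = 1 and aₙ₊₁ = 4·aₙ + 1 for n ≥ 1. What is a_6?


Computing step by step:
a_1 = 1
a_2 = 5
a_3 = 21
a_4 = 85
a_5 = 341
a_6 = 1365


a_6 = 1365


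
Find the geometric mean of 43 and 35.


GM = √(43×35) = √1505 = 38.7943

GM = 38.7943


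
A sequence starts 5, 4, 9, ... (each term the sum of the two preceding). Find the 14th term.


Computing iteratively: 5, 4, 9, 13, 22, 35, 57, 92, 149, 241, 390, 631, ...
a_14 = 1652

a_14 = 1652


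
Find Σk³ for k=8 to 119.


Σₖ₌8^119 k³ = [119·120/2]² − [7·8/2]²
= 50979600 − 784 = 50978816

Σk³ = 50978816


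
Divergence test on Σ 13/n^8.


lim(n→∞) 13/n^8 = 0
lim aₙ = 0 → nth-term test is INCONCLUSIVE
(Need other tests; this is actually a convergent p-series with p=8 > 1)

Inconclusive (lim aₙ = 0; need another test)


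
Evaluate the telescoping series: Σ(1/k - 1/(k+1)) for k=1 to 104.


Telescoping: adjacent terms cancel.
= 1/1 - 1/105
= 1 - 1/105 = 104/105

Sum = 104/105


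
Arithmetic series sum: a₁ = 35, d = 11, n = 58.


aₙ = 35 + (58-1)×11 = 662
Sₙ = n(a₁+aₙ)/2 = 58×(35+662)/2
= 58×697/2 = 20213

S_58 = 20213


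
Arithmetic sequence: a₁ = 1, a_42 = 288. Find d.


d = (aₙ - a₁)/(n-1)
= (288 - 1)/(42-1)
= 287/41 = 7

d = 7


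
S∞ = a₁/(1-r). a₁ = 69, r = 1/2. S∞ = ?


S∞ = a₁/(1-r) = 69/(1 - 1/2)
= 69/(1/2)
= 138

S∞ = 138


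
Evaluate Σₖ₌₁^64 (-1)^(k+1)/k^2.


S = 1 - 1/4 + 1/9 - 1/16 + 1/25 - 1/36 + 1/49 - 1/64 ± ...
= 0.8223
(Full series converges to +π²/12 ≈ +0.8225)

S_64 = 0.8223


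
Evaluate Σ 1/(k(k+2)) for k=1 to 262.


1/(k(k+2)) = (1/2)·(1/k - 1/(k+2)) (partial fractions)
Telescoping: Σ = (1/2)·(1 + 1/2 - 1/263 - 1/264) = 103621/138864

Sum = 103621/138864


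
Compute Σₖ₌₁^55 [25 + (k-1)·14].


aₙ = 25 + (55-1)×14 = 781
Sₙ = n(a₁+aₙ)/2 = 55×(25+781)/2
= 55×806/2 = 22165

S_55 = 22165


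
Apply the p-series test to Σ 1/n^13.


p-series test: Σ c/n^p converges if p > 1, diverges if p ≤ 1 (constant c > 0 doesn't affect convergence).
p = 13
13 > 1 → CONVERGES

Converges (p = 13 > 1)


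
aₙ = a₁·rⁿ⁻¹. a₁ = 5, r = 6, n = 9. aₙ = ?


aₙ = a₁·r^(n-1)
= 5×6^8
= 5×1679616
= 8398080

a_9 = 8398080


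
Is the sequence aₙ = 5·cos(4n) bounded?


For all n, -1 ≤ cos(4n) ≤ 1, so -5 ≤ 5·cos(4n) ≤ 5
Lower bound: -5, Upper bound: 5
The sequence IS bounded

Bounded (-5 ≤ aₙ ≤ 5)


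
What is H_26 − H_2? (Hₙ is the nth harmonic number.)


Σₖ₌3^26 1/k = 1/3 + 1/4 + 1/5 + ... + 1/26
= 21010170067/8923714800
≈ 2.3544

Sum = 21010170067/8923714800 ≈ 2.3544


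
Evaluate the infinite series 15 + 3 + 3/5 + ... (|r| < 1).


S∞ = a₁/(1-r) = 15/(1 - 1/5)
= 15/(4/5)
= 75/4

S∞ = 75/4


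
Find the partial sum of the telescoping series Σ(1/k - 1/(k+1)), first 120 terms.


Telescoping: adjacent terms cancel.
= 1/1 - 1/121
= 1 - 1/121 = 120/121

Sum = 120/121


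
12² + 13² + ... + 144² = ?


Σₖ₌12^144 k² = Σₖ₌₁^144 k² − Σₖ₌₁^11 k²
= 144·145·289/6 − 11·12·23/6
= 1005720 − 506 = 1005214

Σk² = 1005214
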